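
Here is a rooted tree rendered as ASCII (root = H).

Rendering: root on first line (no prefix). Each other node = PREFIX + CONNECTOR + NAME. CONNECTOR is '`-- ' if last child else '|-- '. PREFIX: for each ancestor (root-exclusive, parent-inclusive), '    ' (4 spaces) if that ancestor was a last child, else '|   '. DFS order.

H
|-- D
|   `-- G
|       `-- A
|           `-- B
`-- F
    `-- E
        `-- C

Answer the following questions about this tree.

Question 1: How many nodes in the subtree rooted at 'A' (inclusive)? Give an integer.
Subtree rooted at A contains: A, B
Count = 2

Answer: 2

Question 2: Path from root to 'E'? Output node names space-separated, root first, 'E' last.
Walk down from root: H -> F -> E

Answer: H F E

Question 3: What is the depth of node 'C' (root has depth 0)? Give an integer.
Answer: 3

Derivation:
Path from root to C: H -> F -> E -> C
Depth = number of edges = 3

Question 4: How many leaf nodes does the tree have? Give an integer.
Answer: 2

Derivation:
Leaves (nodes with no children): B, C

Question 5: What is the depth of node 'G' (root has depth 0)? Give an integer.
Answer: 2

Derivation:
Path from root to G: H -> D -> G
Depth = number of edges = 2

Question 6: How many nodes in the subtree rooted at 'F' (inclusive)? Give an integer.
Subtree rooted at F contains: C, E, F
Count = 3

Answer: 3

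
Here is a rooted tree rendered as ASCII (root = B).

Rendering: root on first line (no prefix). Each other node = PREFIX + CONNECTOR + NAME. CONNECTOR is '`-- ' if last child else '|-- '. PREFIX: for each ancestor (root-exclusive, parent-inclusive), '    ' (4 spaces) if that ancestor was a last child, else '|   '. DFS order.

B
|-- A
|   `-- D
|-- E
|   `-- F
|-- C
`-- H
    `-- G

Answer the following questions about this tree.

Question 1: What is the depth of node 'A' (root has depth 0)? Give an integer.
Answer: 1

Derivation:
Path from root to A: B -> A
Depth = number of edges = 1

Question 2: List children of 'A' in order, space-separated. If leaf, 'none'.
Answer: D

Derivation:
Node A's children (from adjacency): D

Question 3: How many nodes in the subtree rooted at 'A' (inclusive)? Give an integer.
Answer: 2

Derivation:
Subtree rooted at A contains: A, D
Count = 2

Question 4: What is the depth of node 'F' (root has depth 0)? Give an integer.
Path from root to F: B -> E -> F
Depth = number of edges = 2

Answer: 2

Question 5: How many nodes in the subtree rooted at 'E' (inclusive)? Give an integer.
Answer: 2

Derivation:
Subtree rooted at E contains: E, F
Count = 2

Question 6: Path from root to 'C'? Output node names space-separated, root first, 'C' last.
Walk down from root: B -> C

Answer: B C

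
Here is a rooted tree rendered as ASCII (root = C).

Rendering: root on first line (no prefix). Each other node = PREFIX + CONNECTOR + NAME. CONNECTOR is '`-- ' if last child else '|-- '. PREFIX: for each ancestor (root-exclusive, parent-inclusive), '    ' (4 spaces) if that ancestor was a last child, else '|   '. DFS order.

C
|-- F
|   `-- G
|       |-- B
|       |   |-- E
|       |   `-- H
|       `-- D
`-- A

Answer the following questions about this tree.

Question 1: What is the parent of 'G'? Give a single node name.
Answer: F

Derivation:
Scan adjacency: G appears as child of F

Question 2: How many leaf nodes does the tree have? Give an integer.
Leaves (nodes with no children): A, D, E, H

Answer: 4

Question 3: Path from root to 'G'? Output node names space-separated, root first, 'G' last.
Walk down from root: C -> F -> G

Answer: C F G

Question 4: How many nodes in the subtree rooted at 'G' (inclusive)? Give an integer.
Subtree rooted at G contains: B, D, E, G, H
Count = 5

Answer: 5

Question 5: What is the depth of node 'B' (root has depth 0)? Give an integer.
Path from root to B: C -> F -> G -> B
Depth = number of edges = 3

Answer: 3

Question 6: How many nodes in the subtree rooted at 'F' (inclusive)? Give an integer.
Subtree rooted at F contains: B, D, E, F, G, H
Count = 6

Answer: 6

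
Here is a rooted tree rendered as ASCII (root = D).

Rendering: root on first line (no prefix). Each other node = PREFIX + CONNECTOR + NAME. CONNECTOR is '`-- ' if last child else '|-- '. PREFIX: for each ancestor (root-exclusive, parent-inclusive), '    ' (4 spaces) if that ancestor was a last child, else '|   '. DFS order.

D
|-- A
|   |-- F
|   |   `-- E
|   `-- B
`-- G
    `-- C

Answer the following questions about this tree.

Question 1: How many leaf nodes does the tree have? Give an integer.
Leaves (nodes with no children): B, C, E

Answer: 3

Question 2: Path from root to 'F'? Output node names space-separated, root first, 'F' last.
Answer: D A F

Derivation:
Walk down from root: D -> A -> F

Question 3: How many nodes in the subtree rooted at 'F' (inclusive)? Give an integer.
Answer: 2

Derivation:
Subtree rooted at F contains: E, F
Count = 2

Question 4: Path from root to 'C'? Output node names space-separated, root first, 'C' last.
Walk down from root: D -> G -> C

Answer: D G C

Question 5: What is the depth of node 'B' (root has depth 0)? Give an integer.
Answer: 2

Derivation:
Path from root to B: D -> A -> B
Depth = number of edges = 2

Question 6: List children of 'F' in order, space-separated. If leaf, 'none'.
Answer: E

Derivation:
Node F's children (from adjacency): E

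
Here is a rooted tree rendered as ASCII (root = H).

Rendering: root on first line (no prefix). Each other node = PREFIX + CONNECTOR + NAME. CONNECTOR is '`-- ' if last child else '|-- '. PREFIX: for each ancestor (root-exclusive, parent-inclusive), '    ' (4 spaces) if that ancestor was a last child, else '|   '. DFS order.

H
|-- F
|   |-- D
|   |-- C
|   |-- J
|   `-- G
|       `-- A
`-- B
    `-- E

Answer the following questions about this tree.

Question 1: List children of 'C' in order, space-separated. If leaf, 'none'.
Answer: none

Derivation:
Node C's children (from adjacency): (leaf)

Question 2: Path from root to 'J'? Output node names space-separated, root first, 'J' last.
Answer: H F J

Derivation:
Walk down from root: H -> F -> J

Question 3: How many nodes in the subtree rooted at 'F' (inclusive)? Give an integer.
Answer: 6

Derivation:
Subtree rooted at F contains: A, C, D, F, G, J
Count = 6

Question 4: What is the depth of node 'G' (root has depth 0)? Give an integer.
Answer: 2

Derivation:
Path from root to G: H -> F -> G
Depth = number of edges = 2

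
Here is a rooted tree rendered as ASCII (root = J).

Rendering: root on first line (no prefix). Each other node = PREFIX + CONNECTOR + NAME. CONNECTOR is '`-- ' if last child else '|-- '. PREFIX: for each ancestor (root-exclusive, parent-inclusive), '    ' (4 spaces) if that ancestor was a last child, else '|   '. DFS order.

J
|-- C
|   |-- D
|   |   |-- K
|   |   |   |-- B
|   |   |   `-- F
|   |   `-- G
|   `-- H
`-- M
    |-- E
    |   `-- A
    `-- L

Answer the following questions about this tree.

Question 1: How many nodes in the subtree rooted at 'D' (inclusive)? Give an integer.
Answer: 5

Derivation:
Subtree rooted at D contains: B, D, F, G, K
Count = 5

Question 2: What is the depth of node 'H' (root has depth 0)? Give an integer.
Path from root to H: J -> C -> H
Depth = number of edges = 2

Answer: 2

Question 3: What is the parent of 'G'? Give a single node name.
Scan adjacency: G appears as child of D

Answer: D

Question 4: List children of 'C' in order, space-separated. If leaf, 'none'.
Node C's children (from adjacency): D, H

Answer: D H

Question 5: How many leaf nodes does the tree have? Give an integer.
Answer: 6

Derivation:
Leaves (nodes with no children): A, B, F, G, H, L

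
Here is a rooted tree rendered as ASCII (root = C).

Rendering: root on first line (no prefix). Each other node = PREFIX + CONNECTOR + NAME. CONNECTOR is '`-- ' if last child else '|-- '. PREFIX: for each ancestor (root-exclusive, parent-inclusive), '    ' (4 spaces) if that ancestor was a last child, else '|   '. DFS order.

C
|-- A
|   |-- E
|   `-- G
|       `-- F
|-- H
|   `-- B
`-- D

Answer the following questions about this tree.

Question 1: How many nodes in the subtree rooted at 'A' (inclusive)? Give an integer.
Subtree rooted at A contains: A, E, F, G
Count = 4

Answer: 4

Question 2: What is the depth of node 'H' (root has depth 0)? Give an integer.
Path from root to H: C -> H
Depth = number of edges = 1

Answer: 1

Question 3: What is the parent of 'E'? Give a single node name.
Scan adjacency: E appears as child of A

Answer: A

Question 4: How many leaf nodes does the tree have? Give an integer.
Leaves (nodes with no children): B, D, E, F

Answer: 4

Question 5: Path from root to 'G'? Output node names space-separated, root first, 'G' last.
Answer: C A G

Derivation:
Walk down from root: C -> A -> G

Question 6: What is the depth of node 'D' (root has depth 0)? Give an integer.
Path from root to D: C -> D
Depth = number of edges = 1

Answer: 1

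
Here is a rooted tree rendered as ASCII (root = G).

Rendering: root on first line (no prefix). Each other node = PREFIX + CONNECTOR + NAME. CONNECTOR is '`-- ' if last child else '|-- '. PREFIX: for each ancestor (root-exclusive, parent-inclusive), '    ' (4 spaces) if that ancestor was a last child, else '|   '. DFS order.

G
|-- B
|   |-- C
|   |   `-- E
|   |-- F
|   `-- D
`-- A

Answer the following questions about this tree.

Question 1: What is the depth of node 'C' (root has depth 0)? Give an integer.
Path from root to C: G -> B -> C
Depth = number of edges = 2

Answer: 2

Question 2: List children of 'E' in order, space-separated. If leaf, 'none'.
Node E's children (from adjacency): (leaf)

Answer: none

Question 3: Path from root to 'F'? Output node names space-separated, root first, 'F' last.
Answer: G B F

Derivation:
Walk down from root: G -> B -> F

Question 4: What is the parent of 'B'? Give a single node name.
Scan adjacency: B appears as child of G

Answer: G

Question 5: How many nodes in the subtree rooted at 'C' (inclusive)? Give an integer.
Answer: 2

Derivation:
Subtree rooted at C contains: C, E
Count = 2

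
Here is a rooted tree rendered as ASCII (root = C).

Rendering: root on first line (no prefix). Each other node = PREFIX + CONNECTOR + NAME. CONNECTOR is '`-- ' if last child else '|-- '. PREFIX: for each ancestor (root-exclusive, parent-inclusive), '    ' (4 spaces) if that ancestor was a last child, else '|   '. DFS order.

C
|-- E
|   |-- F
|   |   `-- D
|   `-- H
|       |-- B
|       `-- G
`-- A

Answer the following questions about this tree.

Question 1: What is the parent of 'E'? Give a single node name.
Scan adjacency: E appears as child of C

Answer: C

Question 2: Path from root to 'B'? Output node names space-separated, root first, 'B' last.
Walk down from root: C -> E -> H -> B

Answer: C E H B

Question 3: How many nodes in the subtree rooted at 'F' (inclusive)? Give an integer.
Subtree rooted at F contains: D, F
Count = 2

Answer: 2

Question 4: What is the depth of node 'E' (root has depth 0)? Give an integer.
Answer: 1

Derivation:
Path from root to E: C -> E
Depth = number of edges = 1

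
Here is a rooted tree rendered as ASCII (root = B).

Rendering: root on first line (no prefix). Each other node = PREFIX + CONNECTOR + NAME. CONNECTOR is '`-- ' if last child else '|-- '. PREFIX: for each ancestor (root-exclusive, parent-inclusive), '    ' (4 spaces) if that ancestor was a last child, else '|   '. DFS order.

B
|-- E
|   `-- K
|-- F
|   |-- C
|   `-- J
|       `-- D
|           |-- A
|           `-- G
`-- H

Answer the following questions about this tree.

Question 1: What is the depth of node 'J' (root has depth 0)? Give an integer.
Answer: 2

Derivation:
Path from root to J: B -> F -> J
Depth = number of edges = 2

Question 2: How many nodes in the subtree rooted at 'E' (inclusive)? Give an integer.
Subtree rooted at E contains: E, K
Count = 2

Answer: 2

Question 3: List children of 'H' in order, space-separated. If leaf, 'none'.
Answer: none

Derivation:
Node H's children (from adjacency): (leaf)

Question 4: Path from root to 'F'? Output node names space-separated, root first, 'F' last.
Walk down from root: B -> F

Answer: B F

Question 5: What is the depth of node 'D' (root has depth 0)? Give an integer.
Answer: 3

Derivation:
Path from root to D: B -> F -> J -> D
Depth = number of edges = 3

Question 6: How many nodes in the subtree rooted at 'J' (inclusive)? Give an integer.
Answer: 4

Derivation:
Subtree rooted at J contains: A, D, G, J
Count = 4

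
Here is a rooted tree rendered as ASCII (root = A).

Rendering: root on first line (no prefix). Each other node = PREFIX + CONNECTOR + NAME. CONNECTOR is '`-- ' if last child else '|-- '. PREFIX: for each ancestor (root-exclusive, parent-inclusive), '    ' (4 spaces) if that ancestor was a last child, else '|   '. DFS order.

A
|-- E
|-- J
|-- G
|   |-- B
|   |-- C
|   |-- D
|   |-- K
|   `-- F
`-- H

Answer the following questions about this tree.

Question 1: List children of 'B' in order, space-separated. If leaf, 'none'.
Node B's children (from adjacency): (leaf)

Answer: none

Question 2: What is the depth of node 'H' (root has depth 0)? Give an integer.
Answer: 1

Derivation:
Path from root to H: A -> H
Depth = number of edges = 1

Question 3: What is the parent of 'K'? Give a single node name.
Answer: G

Derivation:
Scan adjacency: K appears as child of G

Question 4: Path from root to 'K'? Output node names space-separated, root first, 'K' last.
Answer: A G K

Derivation:
Walk down from root: A -> G -> K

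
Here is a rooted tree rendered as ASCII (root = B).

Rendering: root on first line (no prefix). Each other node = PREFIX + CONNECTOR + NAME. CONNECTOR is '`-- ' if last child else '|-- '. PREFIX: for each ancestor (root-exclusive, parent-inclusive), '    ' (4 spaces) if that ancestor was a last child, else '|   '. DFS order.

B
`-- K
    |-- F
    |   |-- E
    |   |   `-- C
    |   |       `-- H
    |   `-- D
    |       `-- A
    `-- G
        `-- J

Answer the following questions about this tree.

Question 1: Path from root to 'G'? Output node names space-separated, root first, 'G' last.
Walk down from root: B -> K -> G

Answer: B K G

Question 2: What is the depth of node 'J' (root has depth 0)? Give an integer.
Path from root to J: B -> K -> G -> J
Depth = number of edges = 3

Answer: 3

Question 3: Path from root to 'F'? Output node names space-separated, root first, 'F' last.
Walk down from root: B -> K -> F

Answer: B K F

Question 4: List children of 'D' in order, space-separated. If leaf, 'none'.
Answer: A

Derivation:
Node D's children (from adjacency): A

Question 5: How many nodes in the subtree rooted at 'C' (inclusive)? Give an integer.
Subtree rooted at C contains: C, H
Count = 2

Answer: 2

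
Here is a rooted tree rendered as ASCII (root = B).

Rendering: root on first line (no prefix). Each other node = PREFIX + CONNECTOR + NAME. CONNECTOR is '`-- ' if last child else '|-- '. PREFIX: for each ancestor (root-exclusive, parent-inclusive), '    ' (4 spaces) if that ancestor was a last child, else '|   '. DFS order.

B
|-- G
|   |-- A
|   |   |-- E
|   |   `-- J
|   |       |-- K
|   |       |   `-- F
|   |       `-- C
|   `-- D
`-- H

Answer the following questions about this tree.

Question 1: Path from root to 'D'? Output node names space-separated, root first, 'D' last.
Walk down from root: B -> G -> D

Answer: B G D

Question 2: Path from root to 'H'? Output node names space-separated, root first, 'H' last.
Walk down from root: B -> H

Answer: B H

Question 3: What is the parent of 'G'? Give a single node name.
Answer: B

Derivation:
Scan adjacency: G appears as child of B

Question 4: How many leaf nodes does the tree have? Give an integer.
Answer: 5

Derivation:
Leaves (nodes with no children): C, D, E, F, H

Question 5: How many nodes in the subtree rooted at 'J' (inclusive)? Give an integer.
Answer: 4

Derivation:
Subtree rooted at J contains: C, F, J, K
Count = 4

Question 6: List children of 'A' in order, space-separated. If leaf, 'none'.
Node A's children (from adjacency): E, J

Answer: E J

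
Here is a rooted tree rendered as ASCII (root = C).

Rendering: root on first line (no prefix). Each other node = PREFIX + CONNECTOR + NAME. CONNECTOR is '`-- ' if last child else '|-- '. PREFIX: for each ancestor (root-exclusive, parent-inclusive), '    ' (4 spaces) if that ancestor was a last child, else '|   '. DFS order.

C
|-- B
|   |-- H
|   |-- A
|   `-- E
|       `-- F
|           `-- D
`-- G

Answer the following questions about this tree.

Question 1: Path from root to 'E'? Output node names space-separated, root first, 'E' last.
Walk down from root: C -> B -> E

Answer: C B E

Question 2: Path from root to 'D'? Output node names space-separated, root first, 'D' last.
Walk down from root: C -> B -> E -> F -> D

Answer: C B E F D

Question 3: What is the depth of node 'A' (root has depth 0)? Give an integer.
Answer: 2

Derivation:
Path from root to A: C -> B -> A
Depth = number of edges = 2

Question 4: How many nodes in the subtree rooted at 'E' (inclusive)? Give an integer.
Answer: 3

Derivation:
Subtree rooted at E contains: D, E, F
Count = 3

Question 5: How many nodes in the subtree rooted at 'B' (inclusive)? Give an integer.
Answer: 6

Derivation:
Subtree rooted at B contains: A, B, D, E, F, H
Count = 6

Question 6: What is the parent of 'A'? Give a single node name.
Scan adjacency: A appears as child of B

Answer: B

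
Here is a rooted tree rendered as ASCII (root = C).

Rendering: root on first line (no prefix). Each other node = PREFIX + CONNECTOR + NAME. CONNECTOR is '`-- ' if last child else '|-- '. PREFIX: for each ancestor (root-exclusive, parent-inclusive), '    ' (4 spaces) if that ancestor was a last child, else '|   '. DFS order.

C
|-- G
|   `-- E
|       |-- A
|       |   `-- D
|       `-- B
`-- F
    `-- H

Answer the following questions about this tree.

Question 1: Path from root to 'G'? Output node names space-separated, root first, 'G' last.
Walk down from root: C -> G

Answer: C G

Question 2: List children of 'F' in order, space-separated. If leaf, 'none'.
Answer: H

Derivation:
Node F's children (from adjacency): H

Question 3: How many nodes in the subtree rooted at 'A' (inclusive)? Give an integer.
Subtree rooted at A contains: A, D
Count = 2

Answer: 2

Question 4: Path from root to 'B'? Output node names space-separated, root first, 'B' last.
Answer: C G E B

Derivation:
Walk down from root: C -> G -> E -> B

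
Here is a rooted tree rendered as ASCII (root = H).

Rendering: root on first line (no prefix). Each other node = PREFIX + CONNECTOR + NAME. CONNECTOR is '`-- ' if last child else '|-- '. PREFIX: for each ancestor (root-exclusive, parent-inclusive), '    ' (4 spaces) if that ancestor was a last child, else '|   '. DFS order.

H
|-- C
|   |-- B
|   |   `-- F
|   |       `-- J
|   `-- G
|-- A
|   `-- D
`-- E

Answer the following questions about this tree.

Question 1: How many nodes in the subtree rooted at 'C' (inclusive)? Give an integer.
Answer: 5

Derivation:
Subtree rooted at C contains: B, C, F, G, J
Count = 5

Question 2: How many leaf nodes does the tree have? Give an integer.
Answer: 4

Derivation:
Leaves (nodes with no children): D, E, G, J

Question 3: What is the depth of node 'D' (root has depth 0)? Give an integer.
Path from root to D: H -> A -> D
Depth = number of edges = 2

Answer: 2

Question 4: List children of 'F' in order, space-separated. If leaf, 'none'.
Node F's children (from adjacency): J

Answer: J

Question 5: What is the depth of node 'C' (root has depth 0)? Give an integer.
Path from root to C: H -> C
Depth = number of edges = 1

Answer: 1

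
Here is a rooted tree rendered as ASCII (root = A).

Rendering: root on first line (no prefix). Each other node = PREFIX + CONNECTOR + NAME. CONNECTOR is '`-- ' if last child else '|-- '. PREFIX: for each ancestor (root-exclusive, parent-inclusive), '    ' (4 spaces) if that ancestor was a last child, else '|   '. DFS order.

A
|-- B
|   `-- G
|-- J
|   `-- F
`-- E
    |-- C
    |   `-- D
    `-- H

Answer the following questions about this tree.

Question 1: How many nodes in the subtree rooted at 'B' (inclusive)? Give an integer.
Answer: 2

Derivation:
Subtree rooted at B contains: B, G
Count = 2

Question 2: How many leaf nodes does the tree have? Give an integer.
Leaves (nodes with no children): D, F, G, H

Answer: 4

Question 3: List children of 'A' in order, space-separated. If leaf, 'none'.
Answer: B J E

Derivation:
Node A's children (from adjacency): B, J, E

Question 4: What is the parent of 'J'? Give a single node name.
Scan adjacency: J appears as child of A

Answer: A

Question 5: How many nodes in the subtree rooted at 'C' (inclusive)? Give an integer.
Answer: 2

Derivation:
Subtree rooted at C contains: C, D
Count = 2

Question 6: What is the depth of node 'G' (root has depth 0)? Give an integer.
Path from root to G: A -> B -> G
Depth = number of edges = 2

Answer: 2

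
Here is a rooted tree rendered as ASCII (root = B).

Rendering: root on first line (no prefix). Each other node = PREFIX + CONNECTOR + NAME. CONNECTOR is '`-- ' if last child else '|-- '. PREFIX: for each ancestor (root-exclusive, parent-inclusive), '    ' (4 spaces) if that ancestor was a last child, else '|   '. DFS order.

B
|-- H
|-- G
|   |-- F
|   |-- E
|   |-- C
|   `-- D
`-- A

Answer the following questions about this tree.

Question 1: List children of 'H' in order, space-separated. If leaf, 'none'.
Answer: none

Derivation:
Node H's children (from adjacency): (leaf)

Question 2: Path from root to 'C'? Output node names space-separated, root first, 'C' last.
Answer: B G C

Derivation:
Walk down from root: B -> G -> C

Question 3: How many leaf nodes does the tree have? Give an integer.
Leaves (nodes with no children): A, C, D, E, F, H

Answer: 6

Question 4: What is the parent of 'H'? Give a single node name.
Scan adjacency: H appears as child of B

Answer: B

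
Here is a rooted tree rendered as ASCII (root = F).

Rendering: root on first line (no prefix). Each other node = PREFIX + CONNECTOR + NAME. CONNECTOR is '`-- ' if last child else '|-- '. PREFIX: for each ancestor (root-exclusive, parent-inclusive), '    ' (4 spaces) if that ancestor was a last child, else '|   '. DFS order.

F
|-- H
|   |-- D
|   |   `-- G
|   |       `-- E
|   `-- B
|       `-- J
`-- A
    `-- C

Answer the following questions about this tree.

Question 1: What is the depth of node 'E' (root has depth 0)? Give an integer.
Path from root to E: F -> H -> D -> G -> E
Depth = number of edges = 4

Answer: 4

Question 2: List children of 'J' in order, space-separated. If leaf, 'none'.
Answer: none

Derivation:
Node J's children (from adjacency): (leaf)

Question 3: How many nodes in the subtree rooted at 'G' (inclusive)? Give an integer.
Subtree rooted at G contains: E, G
Count = 2

Answer: 2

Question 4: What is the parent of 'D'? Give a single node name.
Scan adjacency: D appears as child of H

Answer: H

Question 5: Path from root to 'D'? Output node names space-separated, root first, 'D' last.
Answer: F H D

Derivation:
Walk down from root: F -> H -> D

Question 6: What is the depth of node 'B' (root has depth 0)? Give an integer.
Path from root to B: F -> H -> B
Depth = number of edges = 2

Answer: 2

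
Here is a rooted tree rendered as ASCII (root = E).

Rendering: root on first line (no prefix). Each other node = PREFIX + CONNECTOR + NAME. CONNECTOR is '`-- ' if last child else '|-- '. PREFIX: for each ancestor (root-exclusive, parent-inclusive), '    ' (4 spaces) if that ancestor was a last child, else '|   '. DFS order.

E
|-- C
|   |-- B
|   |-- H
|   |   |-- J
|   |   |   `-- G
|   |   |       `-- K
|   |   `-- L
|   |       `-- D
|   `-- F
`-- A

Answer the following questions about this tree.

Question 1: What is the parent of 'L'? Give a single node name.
Answer: H

Derivation:
Scan adjacency: L appears as child of H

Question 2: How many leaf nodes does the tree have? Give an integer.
Leaves (nodes with no children): A, B, D, F, K

Answer: 5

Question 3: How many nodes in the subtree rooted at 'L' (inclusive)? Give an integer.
Subtree rooted at L contains: D, L
Count = 2

Answer: 2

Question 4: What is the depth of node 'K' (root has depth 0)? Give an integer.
Path from root to K: E -> C -> H -> J -> G -> K
Depth = number of edges = 5

Answer: 5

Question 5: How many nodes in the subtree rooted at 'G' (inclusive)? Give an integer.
Subtree rooted at G contains: G, K
Count = 2

Answer: 2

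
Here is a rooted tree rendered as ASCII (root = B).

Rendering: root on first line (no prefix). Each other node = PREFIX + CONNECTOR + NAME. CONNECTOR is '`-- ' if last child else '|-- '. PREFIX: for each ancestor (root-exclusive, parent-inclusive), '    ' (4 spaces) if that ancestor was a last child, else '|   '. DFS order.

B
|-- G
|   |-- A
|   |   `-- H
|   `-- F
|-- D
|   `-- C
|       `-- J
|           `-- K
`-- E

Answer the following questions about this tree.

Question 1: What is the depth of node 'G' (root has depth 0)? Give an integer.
Path from root to G: B -> G
Depth = number of edges = 1

Answer: 1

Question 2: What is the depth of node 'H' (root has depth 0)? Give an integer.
Answer: 3

Derivation:
Path from root to H: B -> G -> A -> H
Depth = number of edges = 3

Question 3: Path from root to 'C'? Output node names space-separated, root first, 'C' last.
Answer: B D C

Derivation:
Walk down from root: B -> D -> C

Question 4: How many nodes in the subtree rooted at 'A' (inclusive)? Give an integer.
Subtree rooted at A contains: A, H
Count = 2

Answer: 2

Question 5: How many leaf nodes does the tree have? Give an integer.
Answer: 4

Derivation:
Leaves (nodes with no children): E, F, H, K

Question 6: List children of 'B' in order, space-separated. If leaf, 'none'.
Answer: G D E

Derivation:
Node B's children (from adjacency): G, D, E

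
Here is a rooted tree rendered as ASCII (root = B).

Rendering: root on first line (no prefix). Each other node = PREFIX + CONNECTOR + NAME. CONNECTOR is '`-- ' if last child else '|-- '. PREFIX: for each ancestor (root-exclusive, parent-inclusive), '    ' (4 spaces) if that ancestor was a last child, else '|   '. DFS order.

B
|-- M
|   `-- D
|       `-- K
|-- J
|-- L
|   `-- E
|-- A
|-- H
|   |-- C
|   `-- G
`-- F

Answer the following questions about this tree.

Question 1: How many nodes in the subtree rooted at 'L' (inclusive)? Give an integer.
Answer: 2

Derivation:
Subtree rooted at L contains: E, L
Count = 2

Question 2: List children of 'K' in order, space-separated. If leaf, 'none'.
Answer: none

Derivation:
Node K's children (from adjacency): (leaf)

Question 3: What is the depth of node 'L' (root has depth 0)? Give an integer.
Path from root to L: B -> L
Depth = number of edges = 1

Answer: 1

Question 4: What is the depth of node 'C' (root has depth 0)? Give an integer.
Path from root to C: B -> H -> C
Depth = number of edges = 2

Answer: 2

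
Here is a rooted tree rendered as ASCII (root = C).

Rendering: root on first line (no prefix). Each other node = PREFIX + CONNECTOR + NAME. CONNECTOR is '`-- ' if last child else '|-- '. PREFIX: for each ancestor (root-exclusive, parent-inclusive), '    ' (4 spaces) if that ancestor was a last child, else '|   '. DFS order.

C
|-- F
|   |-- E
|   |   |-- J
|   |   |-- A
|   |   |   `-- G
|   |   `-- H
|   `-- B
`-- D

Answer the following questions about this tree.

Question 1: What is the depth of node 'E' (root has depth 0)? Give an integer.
Answer: 2

Derivation:
Path from root to E: C -> F -> E
Depth = number of edges = 2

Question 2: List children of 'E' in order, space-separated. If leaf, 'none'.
Node E's children (from adjacency): J, A, H

Answer: J A H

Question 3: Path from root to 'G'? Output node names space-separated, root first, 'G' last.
Answer: C F E A G

Derivation:
Walk down from root: C -> F -> E -> A -> G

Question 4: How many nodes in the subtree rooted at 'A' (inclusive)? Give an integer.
Answer: 2

Derivation:
Subtree rooted at A contains: A, G
Count = 2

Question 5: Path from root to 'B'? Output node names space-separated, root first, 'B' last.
Walk down from root: C -> F -> B

Answer: C F B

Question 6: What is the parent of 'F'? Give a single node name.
Scan adjacency: F appears as child of C

Answer: C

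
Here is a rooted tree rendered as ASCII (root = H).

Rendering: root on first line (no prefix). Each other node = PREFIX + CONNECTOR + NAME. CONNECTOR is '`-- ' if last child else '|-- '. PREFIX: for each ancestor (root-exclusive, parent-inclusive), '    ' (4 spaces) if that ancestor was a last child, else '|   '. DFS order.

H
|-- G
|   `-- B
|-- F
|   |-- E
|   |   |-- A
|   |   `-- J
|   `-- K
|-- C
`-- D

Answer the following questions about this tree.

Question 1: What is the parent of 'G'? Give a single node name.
Answer: H

Derivation:
Scan adjacency: G appears as child of H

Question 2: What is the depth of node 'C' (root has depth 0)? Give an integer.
Path from root to C: H -> C
Depth = number of edges = 1

Answer: 1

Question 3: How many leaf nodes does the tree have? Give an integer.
Answer: 6

Derivation:
Leaves (nodes with no children): A, B, C, D, J, K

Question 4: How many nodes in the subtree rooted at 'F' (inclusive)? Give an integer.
Answer: 5

Derivation:
Subtree rooted at F contains: A, E, F, J, K
Count = 5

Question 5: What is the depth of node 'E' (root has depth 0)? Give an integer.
Path from root to E: H -> F -> E
Depth = number of edges = 2

Answer: 2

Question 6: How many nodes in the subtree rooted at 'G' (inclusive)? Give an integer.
Answer: 2

Derivation:
Subtree rooted at G contains: B, G
Count = 2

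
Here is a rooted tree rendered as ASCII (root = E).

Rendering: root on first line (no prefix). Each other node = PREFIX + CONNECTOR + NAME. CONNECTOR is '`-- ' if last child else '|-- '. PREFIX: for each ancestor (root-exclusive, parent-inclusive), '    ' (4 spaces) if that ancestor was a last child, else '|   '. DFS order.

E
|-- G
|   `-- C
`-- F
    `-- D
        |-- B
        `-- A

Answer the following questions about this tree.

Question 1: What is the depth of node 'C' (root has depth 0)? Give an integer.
Path from root to C: E -> G -> C
Depth = number of edges = 2

Answer: 2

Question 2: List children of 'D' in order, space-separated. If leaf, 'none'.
Node D's children (from adjacency): B, A

Answer: B A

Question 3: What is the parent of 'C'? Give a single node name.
Answer: G

Derivation:
Scan adjacency: C appears as child of G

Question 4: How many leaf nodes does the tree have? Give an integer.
Answer: 3

Derivation:
Leaves (nodes with no children): A, B, C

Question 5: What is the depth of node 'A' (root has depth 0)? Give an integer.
Answer: 3

Derivation:
Path from root to A: E -> F -> D -> A
Depth = number of edges = 3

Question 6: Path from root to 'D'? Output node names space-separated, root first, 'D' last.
Walk down from root: E -> F -> D

Answer: E F D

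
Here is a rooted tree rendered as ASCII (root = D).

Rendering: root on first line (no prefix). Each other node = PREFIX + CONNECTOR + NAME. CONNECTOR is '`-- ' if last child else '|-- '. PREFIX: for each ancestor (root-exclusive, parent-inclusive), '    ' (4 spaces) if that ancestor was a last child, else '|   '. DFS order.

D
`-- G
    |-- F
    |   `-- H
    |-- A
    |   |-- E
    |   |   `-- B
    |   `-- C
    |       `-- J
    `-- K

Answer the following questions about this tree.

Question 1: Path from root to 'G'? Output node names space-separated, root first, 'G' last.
Walk down from root: D -> G

Answer: D G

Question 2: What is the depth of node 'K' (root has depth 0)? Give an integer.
Answer: 2

Derivation:
Path from root to K: D -> G -> K
Depth = number of edges = 2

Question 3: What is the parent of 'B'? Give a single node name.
Scan adjacency: B appears as child of E

Answer: E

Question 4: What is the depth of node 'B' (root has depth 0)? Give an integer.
Answer: 4

Derivation:
Path from root to B: D -> G -> A -> E -> B
Depth = number of edges = 4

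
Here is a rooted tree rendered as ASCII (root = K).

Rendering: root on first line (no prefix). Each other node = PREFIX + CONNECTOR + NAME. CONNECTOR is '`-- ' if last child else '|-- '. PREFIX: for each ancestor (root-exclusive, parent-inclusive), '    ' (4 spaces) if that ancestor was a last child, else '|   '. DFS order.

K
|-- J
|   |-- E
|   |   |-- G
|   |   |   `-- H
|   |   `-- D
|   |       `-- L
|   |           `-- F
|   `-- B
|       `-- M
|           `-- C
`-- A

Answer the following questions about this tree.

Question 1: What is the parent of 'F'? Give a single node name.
Answer: L

Derivation:
Scan adjacency: F appears as child of L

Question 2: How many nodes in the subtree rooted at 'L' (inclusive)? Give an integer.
Answer: 2

Derivation:
Subtree rooted at L contains: F, L
Count = 2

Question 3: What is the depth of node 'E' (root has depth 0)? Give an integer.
Path from root to E: K -> J -> E
Depth = number of edges = 2

Answer: 2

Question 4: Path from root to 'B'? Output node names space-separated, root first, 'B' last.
Answer: K J B

Derivation:
Walk down from root: K -> J -> B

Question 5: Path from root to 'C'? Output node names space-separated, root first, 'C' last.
Answer: K J B M C

Derivation:
Walk down from root: K -> J -> B -> M -> C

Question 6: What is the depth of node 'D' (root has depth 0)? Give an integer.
Answer: 3

Derivation:
Path from root to D: K -> J -> E -> D
Depth = number of edges = 3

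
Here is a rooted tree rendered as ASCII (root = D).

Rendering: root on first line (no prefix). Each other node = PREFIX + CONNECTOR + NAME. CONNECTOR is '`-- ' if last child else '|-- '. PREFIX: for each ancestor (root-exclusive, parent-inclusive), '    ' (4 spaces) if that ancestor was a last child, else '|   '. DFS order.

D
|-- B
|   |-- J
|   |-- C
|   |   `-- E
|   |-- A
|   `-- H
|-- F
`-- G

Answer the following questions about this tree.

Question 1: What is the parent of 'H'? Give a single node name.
Scan adjacency: H appears as child of B

Answer: B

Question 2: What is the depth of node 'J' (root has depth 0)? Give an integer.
Answer: 2

Derivation:
Path from root to J: D -> B -> J
Depth = number of edges = 2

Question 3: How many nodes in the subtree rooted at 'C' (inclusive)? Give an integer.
Answer: 2

Derivation:
Subtree rooted at C contains: C, E
Count = 2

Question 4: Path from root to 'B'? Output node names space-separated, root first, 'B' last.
Answer: D B

Derivation:
Walk down from root: D -> B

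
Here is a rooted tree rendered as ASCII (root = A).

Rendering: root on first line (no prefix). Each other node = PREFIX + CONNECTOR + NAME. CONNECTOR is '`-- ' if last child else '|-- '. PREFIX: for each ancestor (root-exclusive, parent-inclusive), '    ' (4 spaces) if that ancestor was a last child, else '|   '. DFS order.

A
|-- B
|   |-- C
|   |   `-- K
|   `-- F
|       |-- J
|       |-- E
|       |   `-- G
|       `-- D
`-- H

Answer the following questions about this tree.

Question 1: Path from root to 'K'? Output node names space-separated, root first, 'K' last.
Walk down from root: A -> B -> C -> K

Answer: A B C K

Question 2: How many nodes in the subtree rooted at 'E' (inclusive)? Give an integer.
Answer: 2

Derivation:
Subtree rooted at E contains: E, G
Count = 2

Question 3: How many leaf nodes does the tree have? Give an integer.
Answer: 5

Derivation:
Leaves (nodes with no children): D, G, H, J, K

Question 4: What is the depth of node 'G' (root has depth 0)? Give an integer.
Answer: 4

Derivation:
Path from root to G: A -> B -> F -> E -> G
Depth = number of edges = 4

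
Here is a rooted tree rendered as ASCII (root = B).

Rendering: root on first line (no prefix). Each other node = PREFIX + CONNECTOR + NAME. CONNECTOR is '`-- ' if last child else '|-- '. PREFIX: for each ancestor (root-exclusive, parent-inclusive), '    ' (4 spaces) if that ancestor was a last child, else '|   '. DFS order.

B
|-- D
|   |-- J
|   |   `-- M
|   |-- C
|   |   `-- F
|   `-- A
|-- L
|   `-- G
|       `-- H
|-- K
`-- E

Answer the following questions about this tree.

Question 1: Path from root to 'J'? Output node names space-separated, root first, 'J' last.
Answer: B D J

Derivation:
Walk down from root: B -> D -> J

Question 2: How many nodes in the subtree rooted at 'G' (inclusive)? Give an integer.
Answer: 2

Derivation:
Subtree rooted at G contains: G, H
Count = 2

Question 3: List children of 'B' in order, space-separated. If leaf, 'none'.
Node B's children (from adjacency): D, L, K, E

Answer: D L K E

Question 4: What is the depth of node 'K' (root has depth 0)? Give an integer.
Answer: 1

Derivation:
Path from root to K: B -> K
Depth = number of edges = 1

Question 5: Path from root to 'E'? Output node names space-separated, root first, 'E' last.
Answer: B E

Derivation:
Walk down from root: B -> E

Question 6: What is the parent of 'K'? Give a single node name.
Answer: B

Derivation:
Scan adjacency: K appears as child of B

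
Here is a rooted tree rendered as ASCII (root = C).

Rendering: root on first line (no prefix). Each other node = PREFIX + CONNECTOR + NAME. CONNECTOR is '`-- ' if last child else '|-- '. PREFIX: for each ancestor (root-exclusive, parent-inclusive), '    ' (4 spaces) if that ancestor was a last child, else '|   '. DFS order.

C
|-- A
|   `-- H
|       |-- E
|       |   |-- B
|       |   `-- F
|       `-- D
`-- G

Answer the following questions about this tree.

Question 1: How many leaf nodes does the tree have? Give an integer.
Answer: 4

Derivation:
Leaves (nodes with no children): B, D, F, G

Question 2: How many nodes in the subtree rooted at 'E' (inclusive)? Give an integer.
Subtree rooted at E contains: B, E, F
Count = 3

Answer: 3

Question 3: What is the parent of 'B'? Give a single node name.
Answer: E

Derivation:
Scan adjacency: B appears as child of E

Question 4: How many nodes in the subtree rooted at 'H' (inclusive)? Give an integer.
Subtree rooted at H contains: B, D, E, F, H
Count = 5

Answer: 5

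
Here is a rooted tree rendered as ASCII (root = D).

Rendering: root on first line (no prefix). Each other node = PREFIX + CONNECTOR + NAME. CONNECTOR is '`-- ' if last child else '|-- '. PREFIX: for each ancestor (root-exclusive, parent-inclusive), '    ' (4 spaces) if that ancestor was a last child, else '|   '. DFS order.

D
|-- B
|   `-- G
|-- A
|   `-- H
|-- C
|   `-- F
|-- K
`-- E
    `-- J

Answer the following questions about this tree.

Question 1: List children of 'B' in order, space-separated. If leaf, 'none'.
Answer: G

Derivation:
Node B's children (from adjacency): G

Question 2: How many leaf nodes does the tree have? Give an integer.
Answer: 5

Derivation:
Leaves (nodes with no children): F, G, H, J, K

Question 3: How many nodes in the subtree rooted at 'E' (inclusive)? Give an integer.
Answer: 2

Derivation:
Subtree rooted at E contains: E, J
Count = 2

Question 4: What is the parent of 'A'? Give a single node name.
Answer: D

Derivation:
Scan adjacency: A appears as child of D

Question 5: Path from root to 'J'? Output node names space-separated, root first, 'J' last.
Walk down from root: D -> E -> J

Answer: D E J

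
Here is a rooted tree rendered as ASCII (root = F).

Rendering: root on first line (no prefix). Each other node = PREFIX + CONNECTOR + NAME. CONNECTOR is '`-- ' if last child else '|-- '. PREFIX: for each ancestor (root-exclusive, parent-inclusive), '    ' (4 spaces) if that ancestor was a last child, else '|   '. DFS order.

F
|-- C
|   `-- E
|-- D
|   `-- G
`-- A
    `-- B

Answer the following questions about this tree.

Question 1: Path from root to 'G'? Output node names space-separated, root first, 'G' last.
Answer: F D G

Derivation:
Walk down from root: F -> D -> G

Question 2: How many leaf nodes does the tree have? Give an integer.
Leaves (nodes with no children): B, E, G

Answer: 3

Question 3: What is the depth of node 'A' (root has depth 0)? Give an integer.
Answer: 1

Derivation:
Path from root to A: F -> A
Depth = number of edges = 1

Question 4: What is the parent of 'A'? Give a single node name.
Scan adjacency: A appears as child of F

Answer: F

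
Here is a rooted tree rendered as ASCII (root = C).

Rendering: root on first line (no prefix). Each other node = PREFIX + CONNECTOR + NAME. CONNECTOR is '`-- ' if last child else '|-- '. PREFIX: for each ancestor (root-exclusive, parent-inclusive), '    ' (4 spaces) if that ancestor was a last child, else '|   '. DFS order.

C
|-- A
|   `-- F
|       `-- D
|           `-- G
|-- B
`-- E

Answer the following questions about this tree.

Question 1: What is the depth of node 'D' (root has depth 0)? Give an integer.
Path from root to D: C -> A -> F -> D
Depth = number of edges = 3

Answer: 3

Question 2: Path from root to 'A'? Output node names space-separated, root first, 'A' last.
Answer: C A

Derivation:
Walk down from root: C -> A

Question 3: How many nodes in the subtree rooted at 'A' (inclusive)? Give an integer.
Answer: 4

Derivation:
Subtree rooted at A contains: A, D, F, G
Count = 4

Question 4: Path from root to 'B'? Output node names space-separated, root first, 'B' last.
Answer: C B

Derivation:
Walk down from root: C -> B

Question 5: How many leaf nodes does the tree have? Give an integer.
Leaves (nodes with no children): B, E, G

Answer: 3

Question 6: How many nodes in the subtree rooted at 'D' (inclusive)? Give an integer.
Subtree rooted at D contains: D, G
Count = 2

Answer: 2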